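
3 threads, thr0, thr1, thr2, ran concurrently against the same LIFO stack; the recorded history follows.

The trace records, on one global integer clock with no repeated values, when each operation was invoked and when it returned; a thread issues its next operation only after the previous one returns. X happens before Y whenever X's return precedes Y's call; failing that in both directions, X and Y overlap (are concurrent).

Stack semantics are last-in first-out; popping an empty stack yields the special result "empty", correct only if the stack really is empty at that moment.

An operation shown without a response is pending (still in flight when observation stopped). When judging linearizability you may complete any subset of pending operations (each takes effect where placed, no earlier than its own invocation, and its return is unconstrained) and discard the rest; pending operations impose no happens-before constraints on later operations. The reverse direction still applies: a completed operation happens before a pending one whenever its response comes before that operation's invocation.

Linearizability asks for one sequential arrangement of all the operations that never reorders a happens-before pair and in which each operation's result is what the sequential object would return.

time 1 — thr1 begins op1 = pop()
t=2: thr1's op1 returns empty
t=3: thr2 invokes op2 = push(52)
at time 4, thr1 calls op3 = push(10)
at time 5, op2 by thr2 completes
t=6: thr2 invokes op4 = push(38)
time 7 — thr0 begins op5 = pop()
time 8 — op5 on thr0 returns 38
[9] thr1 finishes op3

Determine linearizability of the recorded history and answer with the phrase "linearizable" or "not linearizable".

linearizable

a witness: op1, op2, op3, op4, op5
1. op1 pop() → empty, leaving stack <>
2. op2 push(52), leaving stack <52>
3. op3 push(10), leaving stack <52,10>
4. op4 push(38) (pending, included), leaving stack <52,10,38>
5. op5 pop() → 38, leaving stack <52,10>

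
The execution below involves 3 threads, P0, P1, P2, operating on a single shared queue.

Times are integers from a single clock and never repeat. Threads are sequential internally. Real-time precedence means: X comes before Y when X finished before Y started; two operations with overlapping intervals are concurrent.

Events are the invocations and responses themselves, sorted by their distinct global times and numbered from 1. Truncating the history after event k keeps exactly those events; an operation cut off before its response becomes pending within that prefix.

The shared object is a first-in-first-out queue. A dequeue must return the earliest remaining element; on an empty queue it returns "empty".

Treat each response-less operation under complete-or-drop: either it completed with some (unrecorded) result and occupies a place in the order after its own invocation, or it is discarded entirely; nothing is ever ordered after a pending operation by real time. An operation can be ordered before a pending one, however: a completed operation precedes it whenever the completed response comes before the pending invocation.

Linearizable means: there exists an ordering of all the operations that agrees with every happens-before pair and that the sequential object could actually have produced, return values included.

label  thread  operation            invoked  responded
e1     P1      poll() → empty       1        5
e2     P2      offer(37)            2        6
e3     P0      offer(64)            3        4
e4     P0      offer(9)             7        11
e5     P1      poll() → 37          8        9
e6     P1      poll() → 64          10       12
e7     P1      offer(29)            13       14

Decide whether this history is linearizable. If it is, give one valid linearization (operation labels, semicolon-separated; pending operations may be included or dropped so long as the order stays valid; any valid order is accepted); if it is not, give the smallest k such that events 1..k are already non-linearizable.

step 1: e1 poll() → empty — queue <>
step 2: e2 offer(37) — queue <37>
step 3: e3 offer(64) — queue <37,64>
step 4: e4 offer(9) — queue <37,64,9>
step 5: e5 poll() → 37 — queue <64,9>
step 6: e6 poll() → 64 — queue <9>
step 7: e7 offer(29) — queue <9,29>

linearizable — witness: e1; e2; e3; e4; e5; e6; e7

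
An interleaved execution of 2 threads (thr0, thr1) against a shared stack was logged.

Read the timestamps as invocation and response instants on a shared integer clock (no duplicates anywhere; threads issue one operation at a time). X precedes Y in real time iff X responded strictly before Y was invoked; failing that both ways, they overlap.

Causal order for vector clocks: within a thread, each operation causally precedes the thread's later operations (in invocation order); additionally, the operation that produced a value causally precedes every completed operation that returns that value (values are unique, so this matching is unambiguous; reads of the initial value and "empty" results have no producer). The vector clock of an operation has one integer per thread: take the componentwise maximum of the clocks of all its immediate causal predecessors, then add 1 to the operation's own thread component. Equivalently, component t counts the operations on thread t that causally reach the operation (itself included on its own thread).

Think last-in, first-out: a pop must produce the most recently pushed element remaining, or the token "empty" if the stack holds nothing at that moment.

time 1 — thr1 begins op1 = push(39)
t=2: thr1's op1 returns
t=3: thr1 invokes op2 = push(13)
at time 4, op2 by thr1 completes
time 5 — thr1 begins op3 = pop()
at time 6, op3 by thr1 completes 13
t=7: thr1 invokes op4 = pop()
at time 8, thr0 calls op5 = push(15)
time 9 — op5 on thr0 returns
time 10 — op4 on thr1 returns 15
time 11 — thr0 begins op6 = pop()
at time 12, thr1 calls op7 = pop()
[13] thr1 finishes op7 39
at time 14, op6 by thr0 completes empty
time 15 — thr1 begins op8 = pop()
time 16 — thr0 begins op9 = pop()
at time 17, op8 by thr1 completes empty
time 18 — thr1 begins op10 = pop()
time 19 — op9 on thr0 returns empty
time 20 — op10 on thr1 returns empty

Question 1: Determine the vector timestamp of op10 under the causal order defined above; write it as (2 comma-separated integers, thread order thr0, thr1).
VC(op1, invoked at 1): no causal predecessors; +1 on thr1 → (0, 1)
VC(op5, invoked at 8): no causal predecessors; +1 on thr0 → (1, 0)
op2 (invocation 3): componentwise max over VC(op1)=(0, 1), +1 at thr1, giving (0, 2)
op6 (invocation 11): componentwise max over VC(op5)=(1, 0), +1 at thr0, giving (2, 0)
op3 (invocation 5): componentwise max over VC(op2)=(0, 2), +1 at thr1, giving (0, 3)
op9 (invocation 16): componentwise max over VC(op6)=(2, 0), +1 at thr0, giving (3, 0)
op4 (invocation 7): componentwise max over VC(op3)=(0, 3), VC(op5)=(1, 0), +1 at thr1, giving (1, 4)
op7 (invocation 12): componentwise max over VC(op1)=(0, 1), VC(op4)=(1, 4), +1 at thr1, giving (1, 5)
op8 (invocation 15): componentwise max over VC(op7)=(1, 5), +1 at thr1, giving (1, 6)
op10 (invocation 18): componentwise max over VC(op8)=(1, 6), +1 at thr1, giving (1, 7)
target: VC(op10) = (1, 7)

(1, 7)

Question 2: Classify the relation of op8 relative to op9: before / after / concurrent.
op8 spans [15,17], op9 spans [16,19]
the intervals overlap in both directions

concurrent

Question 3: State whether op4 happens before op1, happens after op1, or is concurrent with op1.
op4 spans [7,10], op1 spans [1,2]
resp(op1)=2 < inv(op4)=7

after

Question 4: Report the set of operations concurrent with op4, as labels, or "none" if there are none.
overlap test against op4 [7,10]: concurrent iff the interval meets 7..10
op1 [1,2]: before
op2 [3,4]: before
op3 [5,6]: before
op5 [8,9]: concurrent
op6 [11,14]: after
op7 [12,13]: after
op8 [15,17]: after
op9 [16,19]: after
op10 [18,20]: after

op5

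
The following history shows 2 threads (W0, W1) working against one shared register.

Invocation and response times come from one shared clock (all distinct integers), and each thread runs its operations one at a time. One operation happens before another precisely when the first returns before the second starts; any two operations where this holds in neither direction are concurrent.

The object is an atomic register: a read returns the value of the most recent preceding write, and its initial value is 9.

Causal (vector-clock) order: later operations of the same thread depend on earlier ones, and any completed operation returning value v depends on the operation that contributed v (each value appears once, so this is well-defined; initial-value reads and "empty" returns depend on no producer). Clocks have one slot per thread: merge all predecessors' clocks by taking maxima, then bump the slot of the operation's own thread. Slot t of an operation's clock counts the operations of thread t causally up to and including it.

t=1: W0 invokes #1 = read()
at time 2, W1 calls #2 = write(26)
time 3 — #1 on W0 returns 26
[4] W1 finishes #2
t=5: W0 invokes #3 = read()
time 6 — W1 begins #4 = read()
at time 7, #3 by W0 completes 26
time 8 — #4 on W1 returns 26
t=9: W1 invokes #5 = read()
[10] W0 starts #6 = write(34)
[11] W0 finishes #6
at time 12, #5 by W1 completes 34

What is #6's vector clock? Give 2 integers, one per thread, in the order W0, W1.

no predecessors for #2 (invoked 2): W1 increments from zero → (0, 1)
merge at #4 (invoked 6): VC(#2)=(0, 1), own-thread bump on W1 → (0, 2)
merge at #1 (invoked 1): VC(#2)=(0, 1), own-thread bump on W0 → (1, 1)
merge at #3 (invoked 5): VC(#1)=(1, 1), VC(#2)=(0, 1), own-thread bump on W0 → (2, 1)
merge at #6 (invoked 10): VC(#3)=(2, 1), own-thread bump on W0 → (3, 1)
merge at #5 (invoked 9): VC(#4)=(0, 2), VC(#6)=(3, 1), own-thread bump on W1 → (3, 3)
target: VC(#6) = (3, 1)

(3, 1)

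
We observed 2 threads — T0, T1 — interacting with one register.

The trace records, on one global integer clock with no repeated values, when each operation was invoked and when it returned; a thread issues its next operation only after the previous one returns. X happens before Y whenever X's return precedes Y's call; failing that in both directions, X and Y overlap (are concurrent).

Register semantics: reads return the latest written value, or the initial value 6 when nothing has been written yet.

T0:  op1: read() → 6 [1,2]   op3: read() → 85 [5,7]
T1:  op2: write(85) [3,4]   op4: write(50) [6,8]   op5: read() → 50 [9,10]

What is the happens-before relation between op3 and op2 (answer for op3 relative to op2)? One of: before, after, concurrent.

after

op3 spans [5,7], op2 spans [3,4]
resp(op2)=4 < inv(op3)=5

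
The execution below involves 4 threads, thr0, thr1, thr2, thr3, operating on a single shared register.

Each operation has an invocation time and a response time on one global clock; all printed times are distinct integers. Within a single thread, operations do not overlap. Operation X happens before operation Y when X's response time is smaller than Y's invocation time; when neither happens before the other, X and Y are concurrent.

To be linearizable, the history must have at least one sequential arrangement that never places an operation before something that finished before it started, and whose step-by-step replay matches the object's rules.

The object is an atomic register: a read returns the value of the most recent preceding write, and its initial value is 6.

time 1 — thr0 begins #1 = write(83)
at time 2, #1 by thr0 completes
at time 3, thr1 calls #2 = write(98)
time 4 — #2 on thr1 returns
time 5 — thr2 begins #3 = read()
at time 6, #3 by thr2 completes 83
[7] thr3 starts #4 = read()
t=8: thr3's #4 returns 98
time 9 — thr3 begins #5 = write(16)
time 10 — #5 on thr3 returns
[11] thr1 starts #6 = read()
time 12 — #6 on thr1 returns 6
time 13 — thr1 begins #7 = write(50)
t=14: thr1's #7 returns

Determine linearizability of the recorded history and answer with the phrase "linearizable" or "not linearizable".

not linearizable

the violation lands at event 6, #3's response at time 6: events 1..5 linearize, events 1..6 do not
a single order respects real time; the 3 completed register operations fail replay along it
for example #1, #2, #3 fails at step 3: #3 read() → 83 is not legal there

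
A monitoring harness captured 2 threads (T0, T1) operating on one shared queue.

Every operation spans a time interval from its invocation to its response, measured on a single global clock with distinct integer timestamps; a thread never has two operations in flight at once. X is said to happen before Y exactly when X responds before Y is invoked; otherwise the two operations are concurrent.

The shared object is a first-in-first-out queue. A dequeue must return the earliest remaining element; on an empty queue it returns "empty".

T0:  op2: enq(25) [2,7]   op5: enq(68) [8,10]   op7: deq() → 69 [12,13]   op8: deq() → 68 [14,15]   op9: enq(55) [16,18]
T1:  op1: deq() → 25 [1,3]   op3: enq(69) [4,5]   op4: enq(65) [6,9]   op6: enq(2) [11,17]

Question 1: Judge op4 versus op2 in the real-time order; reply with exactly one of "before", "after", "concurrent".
Answer: concurrent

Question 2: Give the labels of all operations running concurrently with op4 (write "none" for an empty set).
Answer: op2, op5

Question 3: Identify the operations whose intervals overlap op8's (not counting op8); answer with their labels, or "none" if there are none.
Answer: op6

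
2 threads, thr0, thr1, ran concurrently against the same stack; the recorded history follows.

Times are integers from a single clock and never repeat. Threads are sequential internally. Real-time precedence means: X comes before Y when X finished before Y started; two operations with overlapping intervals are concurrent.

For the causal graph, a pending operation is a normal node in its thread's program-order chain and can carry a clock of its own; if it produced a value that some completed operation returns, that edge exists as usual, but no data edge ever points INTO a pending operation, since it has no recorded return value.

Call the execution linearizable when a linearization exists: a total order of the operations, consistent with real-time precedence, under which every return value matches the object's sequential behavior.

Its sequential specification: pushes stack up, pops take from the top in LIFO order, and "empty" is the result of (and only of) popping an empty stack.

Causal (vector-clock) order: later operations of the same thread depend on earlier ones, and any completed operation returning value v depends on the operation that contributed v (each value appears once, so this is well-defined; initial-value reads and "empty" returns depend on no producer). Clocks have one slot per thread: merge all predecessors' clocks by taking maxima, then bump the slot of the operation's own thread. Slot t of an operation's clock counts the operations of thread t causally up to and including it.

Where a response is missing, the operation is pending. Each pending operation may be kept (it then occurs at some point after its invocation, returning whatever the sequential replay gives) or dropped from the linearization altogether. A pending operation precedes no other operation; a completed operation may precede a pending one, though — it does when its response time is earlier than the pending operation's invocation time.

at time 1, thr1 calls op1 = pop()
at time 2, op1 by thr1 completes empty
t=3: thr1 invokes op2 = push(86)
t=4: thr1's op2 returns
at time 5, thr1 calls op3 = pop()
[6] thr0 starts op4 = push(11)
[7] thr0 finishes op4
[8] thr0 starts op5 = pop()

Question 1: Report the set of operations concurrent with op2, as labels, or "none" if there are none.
op2 spans [3,4]: anything still running between times 3 and 4 counts as concurrent
op1 [1,2]: before
op3 [5,…): after
op4 [6,7]: after
op5 [8,…): after

none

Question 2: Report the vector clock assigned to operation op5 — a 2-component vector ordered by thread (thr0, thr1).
no predecessors for op1 (invoked 1): thr1 increments from zero → (0, 1)
no predecessors for op4 (invoked 6): thr0 increments from zero → (1, 0)
from VC(op1)=(0, 1), op2 (invoked 3) maxes components and bumps thr1 → (0, 2)
from VC(op4)=(1, 0), op5 (invoked 8) maxes components and bumps thr0 → (2, 0)
from VC(op2)=(0, 2), op3 (invoked 5) maxes components and bumps thr1 → (0, 3)
target: VC(op5) = (2, 0)

(2, 0)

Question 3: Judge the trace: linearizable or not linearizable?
one valid linearization: op1, op2, op3, op4
after step 1 (op1 pop() → empty): stack <>
after step 2 (op2 push(86)): stack <86>
after step 3 (op3 pop() (pending, included)): stack <>
after step 4 (op4 push(11)): stack <11>

linearizable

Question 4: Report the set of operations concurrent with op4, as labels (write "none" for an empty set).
overlap test against op4 [6,7]: concurrent iff the interval meets 6..7
op1 [1,2]: before
op2 [3,4]: before
op3 [5,…): concurrent
op5 [8,…): after

op3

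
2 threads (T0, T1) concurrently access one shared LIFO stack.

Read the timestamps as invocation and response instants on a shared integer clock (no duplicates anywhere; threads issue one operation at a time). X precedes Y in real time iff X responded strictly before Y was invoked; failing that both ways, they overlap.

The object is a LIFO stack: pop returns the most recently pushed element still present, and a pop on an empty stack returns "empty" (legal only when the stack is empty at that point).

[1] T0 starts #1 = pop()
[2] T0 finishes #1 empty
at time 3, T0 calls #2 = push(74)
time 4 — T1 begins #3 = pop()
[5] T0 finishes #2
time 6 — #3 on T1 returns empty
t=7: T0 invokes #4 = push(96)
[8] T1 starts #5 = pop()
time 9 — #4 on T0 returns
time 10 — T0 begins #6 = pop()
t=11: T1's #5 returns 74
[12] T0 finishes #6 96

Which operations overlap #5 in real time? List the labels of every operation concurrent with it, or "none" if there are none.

#4, #6

overlap test against #5 [8,11]: concurrent iff the interval meets 8..11
#1 [1,2]: before
#2 [3,5]: before
#3 [4,6]: before
#4 [7,9]: concurrent
#6 [10,12]: concurrent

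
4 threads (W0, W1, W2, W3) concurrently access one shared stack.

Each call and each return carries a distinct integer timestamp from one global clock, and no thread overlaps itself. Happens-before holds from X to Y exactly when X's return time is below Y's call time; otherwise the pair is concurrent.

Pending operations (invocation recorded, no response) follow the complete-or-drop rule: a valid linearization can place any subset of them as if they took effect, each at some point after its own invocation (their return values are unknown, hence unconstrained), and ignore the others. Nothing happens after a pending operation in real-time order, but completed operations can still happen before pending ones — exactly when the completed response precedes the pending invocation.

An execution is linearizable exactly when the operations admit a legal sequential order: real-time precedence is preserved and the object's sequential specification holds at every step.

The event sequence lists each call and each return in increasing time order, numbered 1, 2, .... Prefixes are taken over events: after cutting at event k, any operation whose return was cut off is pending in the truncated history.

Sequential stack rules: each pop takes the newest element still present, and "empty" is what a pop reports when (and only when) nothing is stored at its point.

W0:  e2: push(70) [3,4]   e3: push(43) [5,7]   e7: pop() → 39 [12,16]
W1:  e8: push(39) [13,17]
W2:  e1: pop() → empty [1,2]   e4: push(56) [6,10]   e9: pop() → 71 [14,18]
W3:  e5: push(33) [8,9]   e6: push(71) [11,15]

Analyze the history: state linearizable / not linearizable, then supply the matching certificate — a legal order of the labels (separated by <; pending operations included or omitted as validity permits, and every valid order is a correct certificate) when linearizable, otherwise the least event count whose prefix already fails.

1. e1 pop() → empty, leaving stack <>
2. e2 push(70), leaving stack <70>
3. e3 push(43), leaving stack <70,43>
4. e4 push(56), leaving stack <70,43,56>
5. e5 push(33), leaving stack <70,43,56,33>
6. e6 push(71), leaving stack <70,43,56,33,71>
7. e8 push(39), leaving stack <70,43,56,33,71,39>
8. e7 pop() → 39, leaving stack <70,43,56,33,71>
9. e9 pop() → 71, leaving stack <70,43,56,33>

linearizable — witness: e1 < e2 < e3 < e4 < e5 < e6 < e8 < e7 < e9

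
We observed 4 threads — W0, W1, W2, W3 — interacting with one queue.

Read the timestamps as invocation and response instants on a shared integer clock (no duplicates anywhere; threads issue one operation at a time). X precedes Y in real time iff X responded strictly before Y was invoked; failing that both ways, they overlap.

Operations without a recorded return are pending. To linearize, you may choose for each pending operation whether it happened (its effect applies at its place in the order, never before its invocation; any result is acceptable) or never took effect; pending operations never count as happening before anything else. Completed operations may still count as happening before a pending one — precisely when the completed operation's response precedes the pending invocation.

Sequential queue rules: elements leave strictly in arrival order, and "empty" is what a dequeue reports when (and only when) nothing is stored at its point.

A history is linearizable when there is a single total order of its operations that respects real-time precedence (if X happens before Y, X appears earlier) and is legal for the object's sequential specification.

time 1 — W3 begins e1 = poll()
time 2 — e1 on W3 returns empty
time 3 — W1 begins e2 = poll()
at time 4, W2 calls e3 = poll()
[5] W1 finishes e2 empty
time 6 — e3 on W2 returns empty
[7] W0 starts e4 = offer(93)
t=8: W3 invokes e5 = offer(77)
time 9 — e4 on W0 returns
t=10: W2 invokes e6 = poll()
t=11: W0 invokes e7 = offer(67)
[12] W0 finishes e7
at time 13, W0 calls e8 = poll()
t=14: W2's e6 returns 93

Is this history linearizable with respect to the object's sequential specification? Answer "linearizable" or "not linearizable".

one valid linearization: e1, e2, e3, e4, e5, e6, e7
step 1: e1 poll() → empty — queue <>
step 2: e2 poll() → empty — queue <>
step 3: e3 poll() → empty — queue <>
step 4: e4 offer(93) — queue <93>
step 5: e5 offer(77) (pending, included) — queue <93,77>
step 6: e6 poll() → 93 — queue <77>
step 7: e7 offer(67) — queue <77,67>

linearizable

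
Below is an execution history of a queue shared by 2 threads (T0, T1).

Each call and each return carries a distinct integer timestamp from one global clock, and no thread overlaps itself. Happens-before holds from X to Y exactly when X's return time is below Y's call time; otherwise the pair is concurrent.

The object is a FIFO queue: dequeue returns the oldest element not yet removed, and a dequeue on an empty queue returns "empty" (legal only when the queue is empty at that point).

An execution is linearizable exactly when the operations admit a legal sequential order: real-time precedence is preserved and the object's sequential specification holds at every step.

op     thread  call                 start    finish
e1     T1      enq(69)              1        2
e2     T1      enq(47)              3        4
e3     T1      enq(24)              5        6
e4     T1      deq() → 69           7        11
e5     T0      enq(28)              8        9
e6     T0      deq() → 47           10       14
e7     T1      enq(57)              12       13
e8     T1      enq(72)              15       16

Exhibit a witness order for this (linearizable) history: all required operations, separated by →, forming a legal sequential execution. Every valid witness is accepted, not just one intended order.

e1 → e2 → e3 → e4 → e5 → e6 → e7 → e8

step 1: e1 enq(69) — queue <69>
step 2: e2 enq(47) — queue <69,47>
step 3: e3 enq(24) — queue <69,47,24>
step 4: e4 deq() → 69 — queue <47,24>
step 5: e5 enq(28) — queue <47,24,28>
step 6: e6 deq() → 47 — queue <24,28>
step 7: e7 enq(57) — queue <24,28,57>
step 8: e8 enq(72) — queue <24,28,57,72>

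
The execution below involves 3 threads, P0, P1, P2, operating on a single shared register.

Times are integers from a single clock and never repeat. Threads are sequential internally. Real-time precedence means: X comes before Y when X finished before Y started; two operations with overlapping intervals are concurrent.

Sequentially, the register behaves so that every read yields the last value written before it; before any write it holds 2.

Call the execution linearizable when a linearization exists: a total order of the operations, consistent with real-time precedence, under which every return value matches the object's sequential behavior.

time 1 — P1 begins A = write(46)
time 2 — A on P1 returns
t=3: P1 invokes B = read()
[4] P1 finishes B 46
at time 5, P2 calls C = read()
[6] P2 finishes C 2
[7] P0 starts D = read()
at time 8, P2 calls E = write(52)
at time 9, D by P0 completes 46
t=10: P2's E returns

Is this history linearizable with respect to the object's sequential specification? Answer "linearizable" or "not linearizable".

not linearizable

the violation lands at event 6, C's response at time 6: events 1..5 linearize, events 1..6 do not
the sole real-time-consistent order of 3 completed operations fails the register replay
for example A, B, C fails at step 3: C read() → 2 is not legal there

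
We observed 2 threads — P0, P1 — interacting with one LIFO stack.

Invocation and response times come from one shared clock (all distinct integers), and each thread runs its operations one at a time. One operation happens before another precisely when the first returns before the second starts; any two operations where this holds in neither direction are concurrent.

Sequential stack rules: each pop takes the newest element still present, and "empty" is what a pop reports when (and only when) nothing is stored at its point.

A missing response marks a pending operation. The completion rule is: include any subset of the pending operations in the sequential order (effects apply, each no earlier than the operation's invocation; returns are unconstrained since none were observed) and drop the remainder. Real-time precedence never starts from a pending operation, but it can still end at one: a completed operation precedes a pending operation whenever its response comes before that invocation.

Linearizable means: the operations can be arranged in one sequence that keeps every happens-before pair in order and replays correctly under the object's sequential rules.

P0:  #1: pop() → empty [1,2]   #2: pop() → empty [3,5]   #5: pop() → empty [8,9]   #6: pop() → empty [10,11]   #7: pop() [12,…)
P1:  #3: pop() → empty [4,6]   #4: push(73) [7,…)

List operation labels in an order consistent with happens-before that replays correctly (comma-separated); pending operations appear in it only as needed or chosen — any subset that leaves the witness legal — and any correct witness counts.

#1, #2, #3, #5, #6

step 1: #1 pop() → empty — stack <>
step 2: #2 pop() → empty — stack <>
step 3: #3 pop() → empty — stack <>
step 4: #5 pop() → empty — stack <>
step 5: #6 pop() → empty — stack <>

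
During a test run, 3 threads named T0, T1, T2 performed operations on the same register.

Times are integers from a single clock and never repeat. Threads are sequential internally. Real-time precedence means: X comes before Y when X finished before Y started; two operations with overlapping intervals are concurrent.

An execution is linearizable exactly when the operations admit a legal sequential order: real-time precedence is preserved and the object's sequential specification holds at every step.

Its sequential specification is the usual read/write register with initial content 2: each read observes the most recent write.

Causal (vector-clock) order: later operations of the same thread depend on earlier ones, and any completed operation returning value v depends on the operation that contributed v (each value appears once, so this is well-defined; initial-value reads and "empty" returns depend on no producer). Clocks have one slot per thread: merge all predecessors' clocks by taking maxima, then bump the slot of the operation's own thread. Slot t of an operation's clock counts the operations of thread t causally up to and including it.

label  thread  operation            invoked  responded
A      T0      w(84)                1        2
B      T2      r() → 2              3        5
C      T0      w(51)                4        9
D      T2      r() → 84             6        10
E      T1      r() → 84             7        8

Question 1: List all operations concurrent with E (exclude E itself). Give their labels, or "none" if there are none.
Answer: C, D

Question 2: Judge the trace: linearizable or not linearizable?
through event 4 a valid linearization exists; event 5 (B responding at time 5) ends that
one real-time candidate order over the 2 completed operations — the register replay rejects it
every completion of the 1 pending operation (C) was checked; none linearizes
e.g. A, B (pending dropped): illegal at step 2, since B r() → 2 cannot apply there

not linearizable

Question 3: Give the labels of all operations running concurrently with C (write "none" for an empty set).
Answer: B, D, E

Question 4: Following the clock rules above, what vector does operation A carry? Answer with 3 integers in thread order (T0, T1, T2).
Answer: (1, 0, 0)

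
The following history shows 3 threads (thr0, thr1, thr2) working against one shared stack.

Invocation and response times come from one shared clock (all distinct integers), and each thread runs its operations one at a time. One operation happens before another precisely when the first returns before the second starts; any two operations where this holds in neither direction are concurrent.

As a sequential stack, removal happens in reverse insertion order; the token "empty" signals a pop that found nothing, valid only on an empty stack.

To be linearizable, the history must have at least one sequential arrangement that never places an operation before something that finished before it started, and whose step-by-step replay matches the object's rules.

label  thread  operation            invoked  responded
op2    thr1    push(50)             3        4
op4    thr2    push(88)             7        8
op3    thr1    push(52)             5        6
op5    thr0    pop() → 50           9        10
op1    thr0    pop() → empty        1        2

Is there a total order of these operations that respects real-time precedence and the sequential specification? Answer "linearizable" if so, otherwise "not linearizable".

prefix check: 1..9 passes, 1..10 fails once op5's time-10 response joins
exhaustive check: the 5 completed stack ops admit one real-time order; illegal
e.g. op1, op2, op3, op4, op5: illegal at step 5, since op5 pop() → 50 cannot apply there

not linearizable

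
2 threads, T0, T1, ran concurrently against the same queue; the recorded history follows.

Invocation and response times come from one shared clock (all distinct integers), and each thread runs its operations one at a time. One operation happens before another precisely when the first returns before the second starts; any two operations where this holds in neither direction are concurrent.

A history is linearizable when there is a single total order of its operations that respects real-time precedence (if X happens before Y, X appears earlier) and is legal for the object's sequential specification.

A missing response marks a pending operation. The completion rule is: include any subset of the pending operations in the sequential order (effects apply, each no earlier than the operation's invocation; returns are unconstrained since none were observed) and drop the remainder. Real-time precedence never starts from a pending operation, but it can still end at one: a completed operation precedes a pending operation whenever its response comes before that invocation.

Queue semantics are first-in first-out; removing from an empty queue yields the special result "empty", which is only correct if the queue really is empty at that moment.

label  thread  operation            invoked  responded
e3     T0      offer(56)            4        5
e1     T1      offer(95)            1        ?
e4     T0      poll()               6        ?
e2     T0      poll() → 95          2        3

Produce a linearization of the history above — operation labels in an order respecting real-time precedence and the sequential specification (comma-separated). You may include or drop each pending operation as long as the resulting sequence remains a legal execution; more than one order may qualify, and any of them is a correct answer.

step 1: e1 offer(95) (pending, included) — queue <95>
step 2: e2 poll() → 95 — queue <>
step 3: e3 offer(56) — queue <56>

e1, e2, e3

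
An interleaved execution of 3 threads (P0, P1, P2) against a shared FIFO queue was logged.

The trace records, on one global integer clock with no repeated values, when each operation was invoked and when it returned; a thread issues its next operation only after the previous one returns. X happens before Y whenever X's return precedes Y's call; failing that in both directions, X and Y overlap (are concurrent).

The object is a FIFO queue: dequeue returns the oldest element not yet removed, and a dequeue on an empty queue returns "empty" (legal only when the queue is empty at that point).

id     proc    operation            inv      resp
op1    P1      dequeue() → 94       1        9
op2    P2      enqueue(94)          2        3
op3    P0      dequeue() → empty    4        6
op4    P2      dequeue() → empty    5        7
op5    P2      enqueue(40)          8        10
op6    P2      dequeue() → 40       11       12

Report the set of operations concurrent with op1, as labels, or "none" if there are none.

op1 spans [1,9]; an op avoiding the whole window 1..9 is ordered, any other is concurrent
op2 [2,3]: concurrent
op3 [4,6]: concurrent
op4 [5,7]: concurrent
op5 [8,10]: concurrent
op6 [11,12]: after

op2, op3, op4, op5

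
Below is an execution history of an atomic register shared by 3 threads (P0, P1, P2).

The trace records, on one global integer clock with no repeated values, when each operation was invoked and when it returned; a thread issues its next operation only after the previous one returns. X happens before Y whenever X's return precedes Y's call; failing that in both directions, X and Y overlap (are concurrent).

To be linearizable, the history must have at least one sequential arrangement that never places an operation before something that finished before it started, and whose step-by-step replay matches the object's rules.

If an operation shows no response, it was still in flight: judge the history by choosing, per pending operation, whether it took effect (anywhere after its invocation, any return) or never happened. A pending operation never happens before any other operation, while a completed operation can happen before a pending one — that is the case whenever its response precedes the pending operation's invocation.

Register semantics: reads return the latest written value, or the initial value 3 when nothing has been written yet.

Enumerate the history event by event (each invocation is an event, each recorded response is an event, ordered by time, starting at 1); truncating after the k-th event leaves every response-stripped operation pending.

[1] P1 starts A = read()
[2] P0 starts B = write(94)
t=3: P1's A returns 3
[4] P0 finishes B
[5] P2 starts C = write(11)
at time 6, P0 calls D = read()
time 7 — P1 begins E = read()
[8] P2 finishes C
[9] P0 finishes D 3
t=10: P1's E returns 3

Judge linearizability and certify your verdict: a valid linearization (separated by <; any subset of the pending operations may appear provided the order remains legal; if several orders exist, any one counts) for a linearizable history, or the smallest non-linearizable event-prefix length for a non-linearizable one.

cut after 8 events: linearizable; cut after 9 events (D responds, time 9): not linearizable
checked exhaustively: 4 real-time-consistent orders of 4 completed operations, zero legal atomic register replays
every completion of the 1 pending operation (E) was checked; none linearizes
e.g. A, B, C, D (pending dropped): illegal at step 4, since D read() → 3 cannot apply there
e.g. A, B, D, C (pending dropped): illegal at step 3, since D read() → 3 cannot apply there

not linearizable — minimal violating prefix: 9 events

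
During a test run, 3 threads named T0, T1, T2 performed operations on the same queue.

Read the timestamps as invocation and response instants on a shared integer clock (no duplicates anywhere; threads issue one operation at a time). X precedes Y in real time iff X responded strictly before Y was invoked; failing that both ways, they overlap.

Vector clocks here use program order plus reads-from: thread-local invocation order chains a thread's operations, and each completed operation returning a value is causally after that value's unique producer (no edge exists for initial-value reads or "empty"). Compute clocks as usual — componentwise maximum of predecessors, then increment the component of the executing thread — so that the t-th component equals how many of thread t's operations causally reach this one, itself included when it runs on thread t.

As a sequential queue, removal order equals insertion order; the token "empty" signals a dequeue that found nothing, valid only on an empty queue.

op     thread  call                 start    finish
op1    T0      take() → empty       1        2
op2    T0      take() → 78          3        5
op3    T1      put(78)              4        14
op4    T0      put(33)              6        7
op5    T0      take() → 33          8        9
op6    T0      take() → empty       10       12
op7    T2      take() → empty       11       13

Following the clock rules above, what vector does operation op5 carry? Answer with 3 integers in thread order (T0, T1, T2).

(4, 1, 0)

no predecessors for op7 (invoked 11): T2 increments from zero → (0, 0, 1)
no predecessors for op3 (invoked 4): T1 increments from zero → (0, 1, 0)
no predecessors for op1 (invoked 1): T0 increments from zero → (1, 0, 0)
VC(op2, invoked at 3): max of VC(op1)=(1, 0, 0), VC(op3)=(0, 1, 0), then +1 on thread T0 → (2, 1, 0)
VC(op4, invoked at 6): max of VC(op2)=(2, 1, 0), then +1 on thread T0 → (3, 1, 0)
VC(op5, invoked at 8): max of VC(op4)=(3, 1, 0), then +1 on thread T0 → (4, 1, 0)
VC(op6, invoked at 10): max of VC(op5)=(4, 1, 0), then +1 on thread T0 → (5, 1, 0)
target: VC(op5) = (4, 1, 0)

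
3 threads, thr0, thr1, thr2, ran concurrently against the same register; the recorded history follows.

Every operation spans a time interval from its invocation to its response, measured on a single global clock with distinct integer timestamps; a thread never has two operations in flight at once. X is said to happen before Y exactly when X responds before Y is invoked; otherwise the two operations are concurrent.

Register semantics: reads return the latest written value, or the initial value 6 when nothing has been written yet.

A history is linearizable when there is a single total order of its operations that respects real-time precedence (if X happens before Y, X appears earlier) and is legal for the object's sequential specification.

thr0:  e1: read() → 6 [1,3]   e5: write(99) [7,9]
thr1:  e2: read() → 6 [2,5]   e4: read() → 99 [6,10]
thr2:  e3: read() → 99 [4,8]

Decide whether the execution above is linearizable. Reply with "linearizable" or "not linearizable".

linearizable

one valid linearization: e1, e2, e5, e3, e4
1. e1 read() → 6, leaving value 6
2. e2 read() → 6, leaving value 6
3. e5 write(99), leaving value 99
4. e3 read() → 99, leaving value 99
5. e4 read() → 99, leaving value 99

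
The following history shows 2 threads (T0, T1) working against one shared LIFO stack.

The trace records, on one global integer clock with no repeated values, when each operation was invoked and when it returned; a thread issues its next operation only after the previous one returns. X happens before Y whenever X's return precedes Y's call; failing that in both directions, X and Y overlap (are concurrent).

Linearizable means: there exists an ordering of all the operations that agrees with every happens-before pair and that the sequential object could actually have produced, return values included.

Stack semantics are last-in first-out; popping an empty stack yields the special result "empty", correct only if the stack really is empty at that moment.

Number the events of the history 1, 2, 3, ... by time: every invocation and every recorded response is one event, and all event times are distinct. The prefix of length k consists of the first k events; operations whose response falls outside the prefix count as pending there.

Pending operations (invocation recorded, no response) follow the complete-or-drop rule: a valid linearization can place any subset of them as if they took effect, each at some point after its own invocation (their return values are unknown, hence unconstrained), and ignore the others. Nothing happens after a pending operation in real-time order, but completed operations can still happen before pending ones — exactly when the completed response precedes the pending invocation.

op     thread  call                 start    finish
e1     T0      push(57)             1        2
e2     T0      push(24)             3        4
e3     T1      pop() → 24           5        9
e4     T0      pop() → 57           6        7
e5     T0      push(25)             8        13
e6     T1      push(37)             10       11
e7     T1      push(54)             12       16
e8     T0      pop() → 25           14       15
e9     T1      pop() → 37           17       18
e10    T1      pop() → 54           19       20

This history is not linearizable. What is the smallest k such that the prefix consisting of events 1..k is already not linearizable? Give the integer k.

events 1..17 are linearizable, e.g. via e1, e2, e3, e4, e6, e5, e8, e7:
step 1: e1 push(57) — stack <57>
step 2: e2 push(24) — stack <57,24>
step 3: e3 pop() → 24 — stack <57>
step 4: e4 pop() → 57 — stack <>
step 5: e6 push(37) — stack <37>
step 6: e5 push(25) — stack <37,25>
step 7: e8 pop() → 25 — stack <37>
step 8: e7 push(54) — stack <37,54>
at event 18 (e9's time-18 response) nothing linearizes any more
one such order, e1, e2, e3, e4, e5, e6, e7, e8, e9, breaks at step 8 where e8 pop() → 25 is illegal
one such order, e1, e2, e3, e4, e5, e6, e8, e7, e9, breaks at step 7 where e8 pop() → 25 is illegal

18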